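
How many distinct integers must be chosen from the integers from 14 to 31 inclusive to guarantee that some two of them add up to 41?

12

A set avoiding the sum 41 can contain at most one of each pair {x, 41−x}, plus the 4 elements whose complement lies outside the range.
The integers 21, …, 31 (11 of them) are such a set: any two sum to at least 21+22 = 43 > 41.
Any 12th integer completes one of the 7 pairs, so 12 choices force a sum of 41.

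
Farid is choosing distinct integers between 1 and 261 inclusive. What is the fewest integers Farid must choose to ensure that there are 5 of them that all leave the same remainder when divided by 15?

The 15 residue classes mod 15 are the pigeonholes.
With 60 integers one could put 4 in each residue class and have no class reach 5.
The 61st integer pushes some class to 5, so 15·4 + 1 = 61.

61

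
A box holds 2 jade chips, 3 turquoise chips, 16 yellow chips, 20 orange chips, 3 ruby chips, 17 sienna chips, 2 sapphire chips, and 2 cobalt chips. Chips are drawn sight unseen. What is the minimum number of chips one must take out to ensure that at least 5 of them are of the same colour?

25

An adversary could hand out at most 4 chips per colour (5 colours run out sooner): 2 + 3 + 4 + 4 + 3 + 4 + 2 + 2 = 24 chips and still no colour has 5.
Pigeonhole: one more chip lands in a colour already at 4, so 25 draws are enough and 24 are not.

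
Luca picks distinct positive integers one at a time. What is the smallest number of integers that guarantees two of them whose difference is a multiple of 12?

13

Integers whose pairwise differences are multiples of 12 are exactly those sharing a remainder mod 12. By the pigeonhole principle, the 12 residue classes mod 12 are the pigeonholes.
With 12 integers one could put 1 in each residue class and have no class reach 2.
The 13th integer pushes some class to 2, so 12·1 + 1 = 13.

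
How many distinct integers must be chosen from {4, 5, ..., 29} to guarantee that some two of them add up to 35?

15

A set avoiding the sum 35 can contain at most one of each pair {x, 35−x}, plus the 2 elements whose complement lies outside the range.
The integers 4, …, 17 (14 of them) are such a set: any two sum to at least 4+5 = 9 and at most 16+17 = 33 < 35.
By the pigeonhole principle, any 15th integer completes one of the 12 pairs, so 15 choices force a sum of 35.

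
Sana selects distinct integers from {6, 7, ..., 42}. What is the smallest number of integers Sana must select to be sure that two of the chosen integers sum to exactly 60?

A set avoiding the sum 60 can contain at most one of each pair {x, 60−x}, plus the 13 elements whose complement lies outside the range or equal to its own complement.
The integers 6, …, 30 (25 of them) are such a set: any two sum to at least 6+7 = 13 and at most 29+30 = 59 < 60.
Pigeonhole: any 26th integer completes one of the 12 pairs, so 26 choices force a sum of 60.

26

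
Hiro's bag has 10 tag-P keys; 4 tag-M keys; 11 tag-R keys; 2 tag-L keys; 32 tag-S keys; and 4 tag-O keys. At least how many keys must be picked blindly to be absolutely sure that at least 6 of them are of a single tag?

An adversary could hand out at most 5 keys per tag (tag-M, tag-L, tag-O run out sooner): 5 + 4 + 5 + 2 + 5 + 4 = 25 keys and still no tag has 6.
Pigeonhole: one more key lands in a tag already at 5, so 26 draws are enough and 25 are not.

26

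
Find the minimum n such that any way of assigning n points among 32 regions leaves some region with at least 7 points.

193

With 192 points one could put exactly 6 in each of the 32 regions, and no region would reach 7.
By the pigeonhole principle, one more point must land in a region that already has 6, giving it 7.
So 32 × 6 + 1 = 193 points are required.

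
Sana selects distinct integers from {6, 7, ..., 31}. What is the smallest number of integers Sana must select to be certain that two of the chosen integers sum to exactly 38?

15

A set avoiding the sum 38 can contain at most one of each pair {x, 38−x}, plus the 2 elements whose complement lies outside the range or equal to its own complement.
The integers 6, …, 19 (14 of them) are such a set: any two sum to at least 6+7 = 13 and at most 18+19 = 37 < 38.
Any 15th integer completes one of the 12 pairs, so 15 choices force a sum of 38.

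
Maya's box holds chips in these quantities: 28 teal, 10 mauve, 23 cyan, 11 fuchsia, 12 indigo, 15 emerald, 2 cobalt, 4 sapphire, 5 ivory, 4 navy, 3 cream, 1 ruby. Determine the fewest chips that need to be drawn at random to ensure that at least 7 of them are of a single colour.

56

The 12 colours are the holes; the chips drawn are the pigeons.
To avoid 7 of any one colour, the worst case takes at most 6 of each colour, or every chip of a colour that has fewer than 6.
That gives 6 + 6 + 6 + 6 + 6 + 6 + 2 + 4 + 5 + 4 + 3 + 1 = 55 chips with no colour reaching 7.
The next chip forces some colour to 7, so 55 + 1 = 56.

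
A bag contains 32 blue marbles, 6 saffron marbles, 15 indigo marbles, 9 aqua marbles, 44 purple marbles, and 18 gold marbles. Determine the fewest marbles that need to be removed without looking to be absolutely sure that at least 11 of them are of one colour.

The 6 colours are the holes; the marbles drawn are the pigeons.
To avoid 11 of any one colour, the worst case takes at most 10 of each colour, or every marble of a colour that has fewer than 10.
That gives 10 + 6 + 10 + 9 + 10 + 10 = 55 marbles with no colour reaching 11.
The next marble forces some colour to 11, so 55 + 1 = 56.

56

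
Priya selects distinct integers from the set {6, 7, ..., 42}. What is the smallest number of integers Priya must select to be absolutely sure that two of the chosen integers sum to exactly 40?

24

Two chosen integers sum to 40 exactly when both halves of some pair {x, 40−x} with 6 ≤ x ≤ 40−x ≤ 34 are chosen — 14 such pairs.
The remaining 9 elements (those with no distinct partner in range) can never complete a 40-sum, so the worst case takes all of them and one from each pair: 9 + 14 = 23.
Pigeonhole: the 24th integer has to be the second member of some pair, so 23 + 1 = 24.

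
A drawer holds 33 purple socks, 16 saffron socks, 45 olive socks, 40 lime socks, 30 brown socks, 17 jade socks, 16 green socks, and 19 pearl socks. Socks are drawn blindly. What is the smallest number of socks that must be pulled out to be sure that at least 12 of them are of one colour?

89

Put each drawn sock into a box by colour. The largest draw with every box below 12 takes min(count, 11) from each colour.
Σ min(cᵢ, 11) = 11 + 11 + 11 + 11 + 11 + 11 + 11 + 11 = 88.
Draw number 88 + 1 = 89 must push one box to 12.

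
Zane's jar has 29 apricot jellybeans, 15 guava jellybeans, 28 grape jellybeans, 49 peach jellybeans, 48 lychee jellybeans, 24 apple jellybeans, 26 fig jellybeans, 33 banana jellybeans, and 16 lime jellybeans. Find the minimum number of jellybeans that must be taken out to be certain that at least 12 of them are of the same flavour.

An adversary could hand out at most 11 jellybeans per flavour: 11 + 11 + 11 + 11 + 11 + 11 + 11 + 11 + 11 = 99 jellybeans and still no flavour has 12.
One more jellybean lands in a flavour already at 11, so 100 draws are enough and 99 are not.

100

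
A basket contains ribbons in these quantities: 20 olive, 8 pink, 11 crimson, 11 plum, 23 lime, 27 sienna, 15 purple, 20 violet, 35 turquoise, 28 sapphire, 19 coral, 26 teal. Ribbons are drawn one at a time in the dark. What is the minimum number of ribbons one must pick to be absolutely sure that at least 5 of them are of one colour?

49

By the pigeonhole principle, put each drawn ribbon into a box by colour. The largest draw with every box below 5 takes min(count, 4) from each colour.
Σ min(cᵢ, 4) = 4 + 4 + 4 + 4 + 4 + 4 + 4 + 4 + 4 + 4 + 4 + 4 = 48.
Draw number 48 + 1 = 49 must push one box to 5.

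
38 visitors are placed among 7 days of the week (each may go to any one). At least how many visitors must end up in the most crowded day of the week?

6

By pigeonhole, the 7 days of the week are the holes and the 38 visitors are the pigeons.
If every day of the week held at most 5 visitors, the total would be at most 7 × 5 = 35, which is less than 38.
So some day of the week holds at least ⌈38/7⌉ = 6 visitors.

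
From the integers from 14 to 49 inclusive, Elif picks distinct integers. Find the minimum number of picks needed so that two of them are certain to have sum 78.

27

Two chosen integers sum to 78 exactly when both halves of some pair {x, 78−x} with 29 ≤ x ≤ 78−x ≤ 49 are chosen — 10 such pairs.
The remaining 16 elements (those with no distinct partner in range) can never complete a 78-sum, so the worst case takes all of them and one from each pair: 16 + 10 = 26.
By the pigeonhole principle, the 27th integer has to be the second member of some pair, so 26 + 1 = 27.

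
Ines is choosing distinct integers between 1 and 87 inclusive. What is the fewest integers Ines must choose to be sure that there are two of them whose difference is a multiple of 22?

23

Integers whose pairwise differences are multiples of 22 are exactly those sharing a remainder mod 22. The 22 residue classes mod 22 are the pigeonholes.
With 22 integers one could put 1 in each residue class and have no class reach 2.
The 23rd integer pushes some class to 2, so 22·1 + 1 = 23.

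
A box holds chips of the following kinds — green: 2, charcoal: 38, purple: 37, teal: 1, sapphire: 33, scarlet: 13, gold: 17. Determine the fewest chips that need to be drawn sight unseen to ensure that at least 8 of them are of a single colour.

39

An adversary could hand out at most 7 chips per colour (green, teal run out sooner): 2 + 7 + 7 + 1 + 7 + 7 + 7 = 38 chips and still no colour has 8.
One more chip lands in a colour already at 7, so 39 draws are enough and 38 are not.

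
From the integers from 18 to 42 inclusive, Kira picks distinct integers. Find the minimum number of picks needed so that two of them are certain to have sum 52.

A set avoiding the sum 52 can contain at most one of each pair {x, 52−x}, plus the 9 elements whose complement lies outside the range or equal to its own complement.
The integers 26, …, 42 (17 of them) are such a set: any two sum to at least 26+27 = 53 > 52.
Pigeonhole: any 18th integer completes one of the 8 pairs, so 18 choices force a sum of 52.

18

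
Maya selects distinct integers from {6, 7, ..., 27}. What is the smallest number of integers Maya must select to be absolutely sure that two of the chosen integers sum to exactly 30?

14

A set avoiding the sum 30 can contain at most one of each pair {x, 30−x}, plus the 4 elements whose complement lies outside the range or equal to its own complement.
The integers 15, …, 27 (13 of them) are such a set: any two sum to at least 15+16 = 31 > 30.
By pigeonhole, any 14th integer completes one of the 9 pairs, so 14 choices force a sum of 30.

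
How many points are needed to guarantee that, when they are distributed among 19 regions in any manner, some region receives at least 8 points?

With 133 points one could put exactly 7 in each of the 19 regions, and no region would reach 8.
One more point must land in a region that already has 7, giving it 8.
So 19 × 7 + 1 = 134 points are required.

134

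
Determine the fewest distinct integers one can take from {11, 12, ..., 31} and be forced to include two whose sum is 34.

16

A set avoiding the sum 34 can contain at most one of each pair {x, 34−x}, plus the 9 elements whose complement lies outside the range or equal to its own complement.
The integers 17, …, 31 (15 of them) are such a set: any two sum to at least 17+18 = 35 > 34.
Pigeonhole: any 16th integer completes one of the 6 pairs, so 16 choices force a sum of 34.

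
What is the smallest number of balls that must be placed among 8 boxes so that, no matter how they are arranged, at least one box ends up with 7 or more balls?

49

With 48 balls one could put exactly 6 in each of the 8 boxes, and no box would reach 7.
One more ball must land in a box that already has 6, giving it 7.
So 8 × 6 + 1 = 49 balls are required.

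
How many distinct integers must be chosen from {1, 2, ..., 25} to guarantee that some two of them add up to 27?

14

A set avoiding the sum 27 can contain at most one of each pair {x, 27−x}, plus the 1 element whose complement lies outside the range.
The integers 1, …, 13 (13 of them) are such a set: any two sum to at least 1+2 = 3 and at most 12+13 = 25 < 27.
Any 14th integer completes one of the 12 pairs, so 14 choices force a sum of 27.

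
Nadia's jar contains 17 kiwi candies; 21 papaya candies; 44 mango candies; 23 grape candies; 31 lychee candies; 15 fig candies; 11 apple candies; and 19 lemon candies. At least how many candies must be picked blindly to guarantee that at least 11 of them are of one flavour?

81

An adversary could hand out at most 10 candies per flavour: 10 + 10 + 10 + 10 + 10 + 10 + 10 + 10 = 80 candies and still no flavour has 11.
One more candy lands in a flavour already at 10, so 81 draws are enough and 80 are not.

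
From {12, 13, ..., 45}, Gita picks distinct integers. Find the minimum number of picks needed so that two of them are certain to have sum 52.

21

Two chosen integers sum to 52 exactly when both halves of some pair {x, 52−x} with 12 ≤ x ≤ 52−x ≤ 40 are chosen — 14 such pairs.
The remaining 6 elements (those with no distinct partner in range) can never complete a 52-sum, so the worst case takes all of them and one from each pair: 6 + 14 = 20.
Pigeonhole: the 21st integer has to be the second member of some pair, so 20 + 1 = 21.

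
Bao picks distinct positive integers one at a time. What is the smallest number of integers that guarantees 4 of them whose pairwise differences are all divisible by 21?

64

Integers whose pairwise differences are multiples of 21 are exactly those sharing a remainder mod 21. The 21 residue classes mod 21 are the pigeonholes.
With 63 integers one could put 3 in each residue class and have no class reach 4.
The 64th integer pushes some class to 4, so 21·3 + 1 = 64.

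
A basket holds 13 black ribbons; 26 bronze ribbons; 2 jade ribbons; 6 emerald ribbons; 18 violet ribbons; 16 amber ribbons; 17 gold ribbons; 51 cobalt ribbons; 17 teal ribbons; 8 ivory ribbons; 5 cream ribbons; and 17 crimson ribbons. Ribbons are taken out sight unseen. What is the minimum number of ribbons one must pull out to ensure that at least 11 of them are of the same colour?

102

Pigeonhole: the 12 colours are the holes; the ribbons drawn are the pigeons.
To avoid 11 of any one colour, the worst case takes at most 10 of each colour, or every ribbon of a colour that has fewer than 10.
That gives 10 + 10 + 2 + 6 + 10 + 10 + 10 + 10 + 10 + 8 + 5 + 10 = 101 ribbons with no colour reaching 11.
The next ribbon forces some colour to 11, so 101 + 1 = 102.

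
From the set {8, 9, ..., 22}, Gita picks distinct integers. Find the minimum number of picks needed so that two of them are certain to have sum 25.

11

Two chosen integers sum to 25 exactly when both halves of some pair {x, 25−x} with 8 ≤ x ≤ 25−x ≤ 17 are chosen — 5 such pairs.
The remaining 5 elements (those with no distinct partner in range) can never complete a 25-sum, so the worst case takes all of them and one from each pair: 5 + 5 = 10.
The 11th integer has to be the second member of some pair, so 10 + 1 = 11.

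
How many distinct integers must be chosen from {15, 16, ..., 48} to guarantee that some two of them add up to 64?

Two chosen integers sum to 64 exactly when both halves of some pair {x, 64−x} with 16 ≤ x ≤ 64−x ≤ 48 are chosen — 16 such pairs.
The remaining 2 elements (those with no distinct partner in range) can never complete a 64-sum, so the worst case takes all of them and one from each pair: 2 + 16 = 18.
By the pigeonhole principle, the 19th integer has to be the second member of some pair, so 18 + 1 = 19.

19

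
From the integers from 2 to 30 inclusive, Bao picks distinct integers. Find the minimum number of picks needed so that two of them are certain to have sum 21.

21

Group the elements by complementary pair {x, 21−x}: {2,19}, {3,18}, {4,17}, …, giving 9 two-element pairs and 11 integers whose partner 21−x falls outside [2,30].
Treating each of those 20 groups as a pigeonhole, one can pick one integer per group — 20 integers — with no two summing to 21.
The 21st integer lands in an occupied pair, forcing a sum of 21.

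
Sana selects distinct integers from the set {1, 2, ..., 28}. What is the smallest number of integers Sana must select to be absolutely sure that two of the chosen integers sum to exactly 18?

Group the elements by complementary pair {x, 18−x}: {1,17}, {2,16}, {3,15}, …, giving 8 two-element pairs, the single value 9 (it cannot pair with itself since the integers are distinct), and 11 integers whose partner 18−x falls outside [1,28].
Pigeonhole: treating each of those 20 groups as a pigeonhole, one can pick one integer per group — 20 integers — with no two summing to 18.
The 21st integer lands in an occupied pair, forcing a sum of 18.

21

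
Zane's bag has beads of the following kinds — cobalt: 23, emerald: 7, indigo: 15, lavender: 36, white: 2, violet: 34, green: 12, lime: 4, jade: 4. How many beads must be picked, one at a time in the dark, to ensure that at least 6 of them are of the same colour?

41

The 9 colours are the holes; the beads drawn are the pigeons.
To avoid 6 of any one colour, the worst case takes at most 5 of each colour, or every bead of a colour that has fewer than 5.
That gives 5 + 5 + 5 + 5 + 2 + 5 + 5 + 4 + 4 = 40 beads with no colour reaching 6.
The next bead forces some colour to 6, so 40 + 1 = 41.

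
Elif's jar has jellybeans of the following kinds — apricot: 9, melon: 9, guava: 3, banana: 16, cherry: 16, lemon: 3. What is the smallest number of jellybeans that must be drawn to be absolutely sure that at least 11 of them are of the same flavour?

45

An adversary could hand out at most 10 jellybeans per flavour (4 flavours run out sooner): 9 + 9 + 3 + 10 + 10 + 3 = 44 jellybeans and still no flavour has 11.
Pigeonhole: one more jellybean lands in a flavour already at 10, so 45 draws are enough and 44 are not.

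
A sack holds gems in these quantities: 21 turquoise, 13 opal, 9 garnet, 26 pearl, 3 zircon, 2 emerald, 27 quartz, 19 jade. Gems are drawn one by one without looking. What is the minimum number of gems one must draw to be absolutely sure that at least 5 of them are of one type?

An adversary could hand out at most 4 gems per type (zircon, emerald run out sooner): 4 + 4 + 4 + 4 + 3 + 2 + 4 + 4 = 29 gems and still no type has 5.
By pigeonhole, one more gem lands in a type already at 4, so 30 draws are enough and 29 are not.

30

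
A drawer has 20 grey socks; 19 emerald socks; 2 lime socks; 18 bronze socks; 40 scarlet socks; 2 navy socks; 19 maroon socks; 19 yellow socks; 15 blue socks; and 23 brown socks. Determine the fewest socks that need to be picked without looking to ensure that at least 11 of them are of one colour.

85

Pigeonhole: put each drawn sock into a box by colour. The largest draw with every box below 11 takes min(count, 10) from each colour; colours with fewer than 10 contribute all they have.
Σ min(cᵢ, 10) = 10 + 10 + 2 + 10 + 10 + 2 + 10 + 10 + 10 + 10 = 84.
Draw number 84 + 1 = 85 must push one box to 11.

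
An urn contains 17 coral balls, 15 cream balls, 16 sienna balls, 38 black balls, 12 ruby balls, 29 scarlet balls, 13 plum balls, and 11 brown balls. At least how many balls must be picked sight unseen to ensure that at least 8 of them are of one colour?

57

Put each drawn ball into a box by colour. The largest draw with every box below 8 takes min(count, 7) from each colour.
Σ min(cᵢ, 7) = 7 + 7 + 7 + 7 + 7 + 7 + 7 + 7 = 56.
Draw number 56 + 1 = 57 must push one box to 8.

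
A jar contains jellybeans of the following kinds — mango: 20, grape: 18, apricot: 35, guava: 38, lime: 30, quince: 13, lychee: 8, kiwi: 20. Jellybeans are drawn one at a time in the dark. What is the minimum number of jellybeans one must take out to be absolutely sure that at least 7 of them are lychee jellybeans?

181

In the worst case for collecting lychee jellybeans, every non-lychee jellybean comes out first.
There are 20 + 18 + 35 + 38 + 30 + 13 + 20 = 174 non-lychee jellybeans altogether.
After those, each further jellybean must be lychee, so 174 + 7 = 181 draws guarantee 7 lychee jellybeans.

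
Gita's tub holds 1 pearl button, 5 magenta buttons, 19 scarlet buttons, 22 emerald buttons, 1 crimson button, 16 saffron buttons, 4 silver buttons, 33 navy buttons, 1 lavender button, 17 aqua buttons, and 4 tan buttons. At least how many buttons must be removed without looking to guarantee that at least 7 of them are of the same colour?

By the pigeonhole principle, put each drawn button into a box by colour. The largest draw with every box below 7 takes min(count, 6) from each colour; colours with fewer than 6 contribute all they have.
Σ min(cᵢ, 6) = 1 + 5 + 6 + 6 + 1 + 6 + 4 + 6 + 1 + 6 + 4 = 46.
Draw number 46 + 1 = 47 must push one box to 7.

47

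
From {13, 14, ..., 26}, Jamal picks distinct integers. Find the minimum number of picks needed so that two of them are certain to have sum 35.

Two chosen integers sum to 35 exactly when both halves of some pair {x, 35−x} with 13 ≤ x ≤ 35−x ≤ 22 are chosen — 5 such pairs.
The remaining 4 elements (those with no distinct partner in range) can never complete a 35-sum, so the worst case takes all of them and one from each pair: 4 + 5 = 9.
The 10th integer has to be the second member of some pair, so 9 + 1 = 10.

10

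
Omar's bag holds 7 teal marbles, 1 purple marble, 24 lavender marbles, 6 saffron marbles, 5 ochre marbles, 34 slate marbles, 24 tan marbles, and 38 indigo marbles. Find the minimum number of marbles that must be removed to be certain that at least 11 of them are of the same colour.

Pigeonhole: the 8 colours are the holes; the marbles drawn are the pigeons.
To avoid 11 of any one colour, the worst case takes at most 10 of each colour, or every marble of a colour that has fewer than 10.
That gives 7 + 1 + 10 + 6 + 5 + 10 + 10 + 10 = 59 marbles with no colour reaching 11.
The next marble forces some colour to 11, so 59 + 1 = 60.

60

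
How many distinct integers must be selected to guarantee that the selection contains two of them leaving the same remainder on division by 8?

9

By the pigeonhole principle, the 8 residue classes mod 8 are the pigeonholes.
With 8 integers one could put 1 in each residue class and have no class reach 2.
The 9th integer pushes some class to 2, so 8·1 + 1 = 9.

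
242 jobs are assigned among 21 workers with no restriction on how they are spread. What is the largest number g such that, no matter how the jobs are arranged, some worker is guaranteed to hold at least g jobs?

By the pigeonhole principle, the 21 workers are the holes and the 242 jobs are the pigeons.
If every worker held at most 11 jobs, the total would be at most 21 × 11 = 231, which is less than 242.
So some worker holds at least ⌈242/21⌉ = 12 jobs.

12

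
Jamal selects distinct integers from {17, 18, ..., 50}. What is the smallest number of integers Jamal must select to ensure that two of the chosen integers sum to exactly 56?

24

Two chosen integers sum to 56 exactly when both halves of some pair {x, 56−x} with 17 ≤ x ≤ 56−x ≤ 39 are chosen — 11 such pairs.
The remaining 12 elements (those with no distinct partner in range) can never complete a 56-sum, so the worst case takes all of them and one from each pair: 12 + 11 = 23.
By pigeonhole, the 24th integer has to be the second member of some pair, so 23 + 1 = 24.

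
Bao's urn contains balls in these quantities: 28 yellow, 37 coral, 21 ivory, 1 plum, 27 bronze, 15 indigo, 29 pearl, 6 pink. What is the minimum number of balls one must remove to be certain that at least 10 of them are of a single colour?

62

An adversary could hand out at most 9 balls per colour (plum, pink run out sooner): 9 + 9 + 9 + 1 + 9 + 9 + 9 + 6 = 61 balls and still no colour has 10.
By pigeonhole, one more ball lands in a colour already at 9, so 62 draws are enough and 61 are not.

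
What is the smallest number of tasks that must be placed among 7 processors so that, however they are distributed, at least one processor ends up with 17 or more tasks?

With 112 tasks one could put exactly 16 in each of the 7 processors, and no processor would reach 17.
By the pigeonhole principle, one more task must land in a processor that already has 16, giving it 17.
So 7 × 16 + 1 = 113 tasks are required.

113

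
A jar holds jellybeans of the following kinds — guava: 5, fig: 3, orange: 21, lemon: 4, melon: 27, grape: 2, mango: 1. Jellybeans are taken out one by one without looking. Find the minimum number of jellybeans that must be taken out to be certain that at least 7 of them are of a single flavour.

Pigeonhole: put each drawn jellybean into a box by flavour. The largest draw with every box below 7 takes min(count, 6) from each flavour; flavours with fewer than 6 contribute all they have.
Σ min(cᵢ, 6) = 5 + 3 + 6 + 4 + 6 + 2 + 1 = 27.
Draw number 27 + 1 = 28 must push one box to 7.

28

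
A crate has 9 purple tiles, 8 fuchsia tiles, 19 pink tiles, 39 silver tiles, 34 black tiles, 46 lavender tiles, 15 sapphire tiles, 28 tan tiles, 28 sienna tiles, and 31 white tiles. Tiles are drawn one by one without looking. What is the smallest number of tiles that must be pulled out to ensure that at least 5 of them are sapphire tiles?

247

In the worst case for collecting sapphire tiles, every non-sapphire tile comes out first.
There are 9 + 8 + 19 + 39 + 34 + 46 + 28 + 28 + 31 = 242 non-sapphire tiles altogether.
After those, each further tile must be sapphire, so 242 + 5 = 247 draws guarantee 5 sapphire tiles.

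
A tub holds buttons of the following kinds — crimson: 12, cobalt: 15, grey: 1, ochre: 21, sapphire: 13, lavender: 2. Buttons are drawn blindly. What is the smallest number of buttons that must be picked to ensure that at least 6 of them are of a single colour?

By the pigeonhole principle, the 6 colours are the holes; the buttons drawn are the pigeons.
To avoid 6 of any one colour, the worst case takes at most 5 of each colour, or every button of a colour that has fewer than 5.
That gives 5 + 5 + 1 + 5 + 5 + 2 = 23 buttons with no colour reaching 6.
The next button forces some colour to 6, so 23 + 1 = 24.

24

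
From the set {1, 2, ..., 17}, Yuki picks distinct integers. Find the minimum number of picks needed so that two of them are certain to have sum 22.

Two chosen integers sum to 22 exactly when both halves of some pair {x, 22−x} with 5 ≤ x ≤ 22−x ≤ 17 are chosen — 6 such pairs.
The remaining 5 elements (those with no distinct partner in range) can never complete a 22-sum, so the worst case takes all of them and one from each pair: 5 + 6 = 11.
The 12th integer has to be the second member of some pair, so 11 + 1 = 12.

12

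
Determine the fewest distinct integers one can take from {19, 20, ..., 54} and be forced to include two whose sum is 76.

Group the elements by complementary pair {x, 76−x}: {22,54}, {23,53}, {24,52}, …, giving 16 two-element pairs, the single value 38 (it cannot pair with itself since the integers are distinct), and 3 integers whose partner 76−x falls outside [19,54].
By the pigeonhole principle, treating each of those 20 groups as a pigeonhole, one can pick one integer per group — 20 integers — with no two summing to 76.
The 21st integer lands in an occupied pair, forcing a sum of 76.

21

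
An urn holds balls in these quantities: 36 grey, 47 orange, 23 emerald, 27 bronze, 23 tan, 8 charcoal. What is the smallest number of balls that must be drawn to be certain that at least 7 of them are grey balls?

135

In the worst case for collecting grey balls, every non-grey ball comes out first.
There are 47 + 23 + 27 + 23 + 8 = 128 non-grey balls altogether.
After those, each further ball must be grey, so 128 + 7 = 135 draws guarantee 7 grey balls.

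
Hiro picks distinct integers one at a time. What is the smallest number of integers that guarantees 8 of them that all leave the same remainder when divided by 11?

The 11 residue classes mod 11 are the pigeonholes.
With 77 integers one could put 7 in each residue class and have no class reach 8.
The 78th integer pushes some class to 8, so 11·7 + 1 = 78.

78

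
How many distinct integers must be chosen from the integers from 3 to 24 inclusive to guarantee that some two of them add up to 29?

13

Group the elements by complementary pair {x, 29−x}: {5,24}, {6,23}, {7,22}, …, giving 10 two-element pairs and 2 integers whose partner 29−x falls outside [3,24].
By the pigeonhole principle, treating each of those 12 groups as a pigeonhole, one can pick one integer per group — 12 integers — with no two summing to 29.
The 13th integer lands in an occupied pair, forcing a sum of 29.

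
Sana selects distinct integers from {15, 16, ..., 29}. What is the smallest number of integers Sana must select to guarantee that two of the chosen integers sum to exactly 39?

11

A set avoiding the sum 39 can contain at most one of each pair {x, 39−x}, plus the 5 elements whose complement lies outside the range.
The integers 20, …, 29 (10 of them) are such a set: any two sum to at least 20+21 = 41 > 39.
Pigeonhole: any 11th integer completes one of the 5 pairs, so 11 choices force a sum of 39.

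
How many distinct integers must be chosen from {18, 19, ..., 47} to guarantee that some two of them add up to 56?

Group the elements by complementary pair {x, 56−x}: {18,38}, {19,37}, {20,36}, …, giving 10 two-element pairs, the single value 28 (it cannot pair with itself since the integers are distinct), and 9 integers whose partner 56−x falls outside [18,47].
Treating each of those 20 groups as a pigeonhole, one can pick one integer per group — 20 integers — with no two summing to 56.
The 21st integer lands in an occupied pair, forcing a sum of 56.

21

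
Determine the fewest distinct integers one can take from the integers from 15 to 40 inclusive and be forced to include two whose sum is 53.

15

Two chosen integers sum to 53 exactly when both halves of some pair {x, 53−x} with 15 ≤ x ≤ 53−x ≤ 38 are chosen — 12 such pairs.
The remaining 2 elements (those with no distinct partner in range) can never complete a 53-sum, so the worst case takes all of them and one from each pair: 2 + 12 = 14.
The 15th integer has to be the second member of some pair, so 14 + 1 = 15.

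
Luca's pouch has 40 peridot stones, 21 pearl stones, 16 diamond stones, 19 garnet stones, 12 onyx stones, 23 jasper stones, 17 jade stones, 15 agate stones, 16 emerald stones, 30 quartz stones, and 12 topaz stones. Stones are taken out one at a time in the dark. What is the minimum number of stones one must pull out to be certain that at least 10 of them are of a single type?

Put each drawn stone into a box by type. The largest draw with every box below 10 takes min(count, 9) from each type.
Σ min(cᵢ, 9) = 9 + 9 + 9 + 9 + 9 + 9 + 9 + 9 + 9 + 9 + 9 = 99.
Draw number 99 + 1 = 100 must push one box to 10.

100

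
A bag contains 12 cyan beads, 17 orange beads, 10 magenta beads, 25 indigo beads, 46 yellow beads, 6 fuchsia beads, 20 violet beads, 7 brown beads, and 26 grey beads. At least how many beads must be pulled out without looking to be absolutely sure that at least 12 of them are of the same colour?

90

Pigeonhole: put each drawn bead into a box by colour. The largest draw with every box below 12 takes min(count, 11) from each colour; colours with fewer than 11 contribute all they have.
Σ min(cᵢ, 11) = 11 + 11 + 10 + 11 + 11 + 6 + 11 + 7 + 11 = 89.
Draw number 89 + 1 = 90 must push one box to 12.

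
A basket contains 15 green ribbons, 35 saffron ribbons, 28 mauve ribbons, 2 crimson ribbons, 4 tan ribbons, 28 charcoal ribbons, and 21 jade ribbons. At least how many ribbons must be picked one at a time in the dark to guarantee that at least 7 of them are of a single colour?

37

Put each drawn ribbon into a box by colour. The largest draw with every box below 7 takes min(count, 6) from each colour; colours with fewer than 6 contribute all they have.
Σ min(cᵢ, 6) = 6 + 6 + 6 + 2 + 4 + 6 + 6 = 36.
Draw number 36 + 1 = 37 must push one box to 7.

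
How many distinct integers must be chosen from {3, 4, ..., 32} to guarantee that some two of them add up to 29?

Two chosen integers sum to 29 exactly when both halves of some pair {x, 29−x} with 3 ≤ x ≤ 29−x ≤ 26 are chosen — 12 such pairs.
The remaining 6 elements (those with no distinct partner in range) can never complete a 29-sum, so the worst case takes all of them and one from each pair: 6 + 12 = 18.
By the pigeonhole principle, the 19th integer has to be the second member of some pair, so 18 + 1 = 19.

19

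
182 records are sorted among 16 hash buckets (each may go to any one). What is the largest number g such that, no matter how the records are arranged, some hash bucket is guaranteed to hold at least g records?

12

The 16 hash buckets are the holes and the 182 records are the pigeons.
If every hash bucket held at most 11 records, the total would be at most 16 × 11 = 176, which is less than 182.
So some hash bucket holds at least ⌈182/16⌉ = 12 records.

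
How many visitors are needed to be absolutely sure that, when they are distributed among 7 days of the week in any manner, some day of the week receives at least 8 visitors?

With 49 visitors one could put exactly 7 in each of the 7 days of the week, and no day of the week would reach 8.
One more visitor must land in a day of the week that already has 7, giving it 8.
So 7 × 7 + 1 = 50 visitors are required.

50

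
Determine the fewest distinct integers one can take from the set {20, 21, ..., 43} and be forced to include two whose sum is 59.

15

Group the elements by complementary pair {x, 59−x}: {20,39}, {21,38}, {22,37}, …, giving 10 two-element pairs and 4 integers whose partner 59−x falls outside [20,43].
Treating each of those 14 groups as a pigeonhole, one can pick one integer per group — 14 integers — with no two summing to 59.
The 15th integer lands in an occupied pair, forcing a sum of 59.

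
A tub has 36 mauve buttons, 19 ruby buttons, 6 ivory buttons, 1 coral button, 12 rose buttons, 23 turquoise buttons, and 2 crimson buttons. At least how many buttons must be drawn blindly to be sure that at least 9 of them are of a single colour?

An adversary could hand out at most 8 buttons per colour (ivory, coral, crimson run out sooner): 8 + 8 + 6 + 1 + 8 + 8 + 2 = 41 buttons and still no colour has 9.
By the pigeonhole principle, one more button lands in a colour already at 8, so 42 draws are enough and 41 are not.

42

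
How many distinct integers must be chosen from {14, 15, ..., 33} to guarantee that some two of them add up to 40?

15

A set avoiding the sum 40 can contain at most one of each pair {x, 40−x}, plus the 8 elements whose complement lies outside the range or equal to its own complement.
The integers 20, …, 33 (14 of them) are such a set: any two sum to at least 20+21 = 41 > 40.
Any 15th integer completes one of the 6 pairs, so 15 choices force a sum of 40.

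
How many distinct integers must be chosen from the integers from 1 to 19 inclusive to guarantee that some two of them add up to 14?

14

A set avoiding the sum 14 can contain at most one of each pair {x, 14−x}, plus the 7 elements whose complement lies outside the range or equal to its own complement.
The integers 7, …, 19 (13 of them) are such a set: any two sum to at least 7+8 = 15 > 14.
Any 14th integer completes one of the 6 pairs, so 14 choices force a sum of 14.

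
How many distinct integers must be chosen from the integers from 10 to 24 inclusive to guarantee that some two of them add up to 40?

12

Two chosen integers sum to 40 exactly when both halves of some pair {x, 40−x} with 16 ≤ x ≤ 40−x ≤ 24 are chosen — 4 such pairs.
The remaining 7 elements (those with no distinct partner in range) can never complete a 40-sum, so the worst case takes all of them and one from each pair: 7 + 4 = 11.
By the pigeonhole principle, the 12th integer has to be the second member of some pair, so 11 + 1 = 12.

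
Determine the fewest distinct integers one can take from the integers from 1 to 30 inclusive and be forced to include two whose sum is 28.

Two chosen integers sum to 28 exactly when both halves of some pair {x, 28−x} with 1 ≤ x ≤ 28−x ≤ 27 are chosen — 13 such pairs.
The remaining 4 elements (those with no distinct partner in range) can never complete a 28-sum, so the worst case takes all of them and one from each pair: 4 + 13 = 17.
Pigeonhole: the 18th integer has to be the second member of some pair, so 17 + 1 = 18.

18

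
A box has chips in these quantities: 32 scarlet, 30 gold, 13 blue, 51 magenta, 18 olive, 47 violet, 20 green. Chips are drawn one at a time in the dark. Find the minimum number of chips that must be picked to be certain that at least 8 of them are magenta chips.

In the worst case for collecting magenta chips, every non-magenta chip comes out first.
There are 32 + 30 + 13 + 18 + 47 + 20 = 160 non-magenta chips altogether.
After those, each further chip must be magenta, so 160 + 8 = 168 draws guarantee 8 magenta chips.

168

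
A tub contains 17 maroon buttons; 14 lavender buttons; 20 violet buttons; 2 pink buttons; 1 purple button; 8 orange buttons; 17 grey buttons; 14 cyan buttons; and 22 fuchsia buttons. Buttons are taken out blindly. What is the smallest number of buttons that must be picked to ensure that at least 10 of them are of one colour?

The 9 colours are the holes; the buttons drawn are the pigeons.
To avoid 10 of any one colour, the worst case takes at most 9 of each colour, or every button of a colour that has fewer than 9.
That gives 9 + 9 + 9 + 2 + 1 + 8 + 9 + 9 + 9 = 65 buttons with no colour reaching 10.
The next button forces some colour to 10, so 65 + 1 = 66.

66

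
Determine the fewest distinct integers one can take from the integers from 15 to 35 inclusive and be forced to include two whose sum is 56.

Two chosen integers sum to 56 exactly when both halves of some pair {x, 56−x} with 21 ≤ x ≤ 56−x ≤ 35 are chosen — 7 such pairs.
The remaining 7 elements (those with no distinct partner in range) can never complete a 56-sum, so the worst case takes all of them and one from each pair: 7 + 7 = 14.
The 15th integer has to be the second member of some pair, so 14 + 1 = 15.

15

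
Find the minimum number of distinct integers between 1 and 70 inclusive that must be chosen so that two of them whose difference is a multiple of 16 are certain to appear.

17

Integers whose pairwise differences are multiples of 16 are exactly those sharing a remainder mod 16. By the pigeonhole principle, the 16 residue classes mod 16 are the pigeonholes.
With 16 integers one could put 1 in each residue class and have no class reach 2.
The 17th integer pushes some class to 2, so 16·1 + 1 = 17.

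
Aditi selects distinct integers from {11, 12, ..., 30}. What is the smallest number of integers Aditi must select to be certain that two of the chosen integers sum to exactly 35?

A set avoiding the sum 35 can contain at most one of each pair {x, 35−x}, plus the 6 elements whose complement lies outside the range.
The integers 18, …, 30 (13 of them) are such a set: any two sum to at least 18+19 = 37 > 35.
By the pigeonhole principle, any 14th integer completes one of the 7 pairs, so 14 choices force a sum of 35.

14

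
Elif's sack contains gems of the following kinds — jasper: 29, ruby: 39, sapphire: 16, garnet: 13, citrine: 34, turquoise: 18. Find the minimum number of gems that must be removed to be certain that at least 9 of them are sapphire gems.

142

In the worst case for collecting sapphire gems, every non-sapphire gem comes out first.
There are 29 + 39 + 13 + 34 + 18 = 133 non-sapphire gems altogether.
After those, each further gem must be sapphire, so 133 + 9 = 142 draws guarantee 9 sapphire gems.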